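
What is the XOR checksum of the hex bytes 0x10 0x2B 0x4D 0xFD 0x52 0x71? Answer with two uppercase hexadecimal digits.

XOR the bytes together:
  start with 0x10
  0x10 ⊕ 0x2B = 0x3B
  0x3B ⊕ 0x4D = 0x76
  0x76 ⊕ 0xFD = 0x8B
  0x8B ⊕ 0x52 = 0xD9
  0xD9 ⊕ 0x71 = 0xA8

A8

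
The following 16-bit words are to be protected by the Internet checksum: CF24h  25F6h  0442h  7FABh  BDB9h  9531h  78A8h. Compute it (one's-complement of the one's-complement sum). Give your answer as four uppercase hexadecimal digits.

BB63

One's-complement addition (fold any carry out of bit 15 back into bit 0):
  0xCF24 + 0x25F6 = 0x0F51A
  0xF51A + 0x0442 = 0x0F95C
  0xF95C + 0x7FAB = 0x17907 → wrap carry → 0x7908
  0x7908 + 0xBDB9 = 0x136C1 → wrap carry → 0x36C2
  0x36C2 + 0x9531 = 0x0CBF3
  0xCBF3 + 0x78A8 = 0x1449B → wrap carry → 0x449C
One's-complement sum = 0x449C.
Checksum = ~0x449C & 0xFFFF = 0xBB63.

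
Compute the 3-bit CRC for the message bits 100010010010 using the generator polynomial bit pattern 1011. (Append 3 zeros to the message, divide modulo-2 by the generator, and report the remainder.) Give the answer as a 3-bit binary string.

101

Append 3 zeros: 100010010010000. Divide by 1011 (XOR where the leading bit is 1):
  pos 0: 1000 XOR 1011 = 0011
  pos 2: 1110 XOR 1011 = 0101
  pos 3: 1010 XOR 1011 = 0001
  pos 6: 1100 XOR 1011 = 0111
  pos 7: 1111 XOR 1011 = 0100
  pos 8: 1000 XOR 1011 = 0011
  pos 10: 1100 XOR 1011 = 0111
  pos 11: 1110 XOR 1011 = 0101
Remainder (last 3 bits) = 101. This is the CRC / FCS.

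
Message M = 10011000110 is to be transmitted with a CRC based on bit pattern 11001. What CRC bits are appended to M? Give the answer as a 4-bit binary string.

1111

Append 4 zeros: 100110001100000. Divide by 11001 (XOR where the leading bit is 1):
  pos 0: 10011 XOR 11001 = 01010
  pos 1: 10100 XOR 11001 = 01101
  pos 2: 11010 XOR 11001 = 00011
  pos 5: 11011 XOR 11001 = 00010
  pos 8: 10000 XOR 11001 = 01001
  pos 9: 10010 XOR 11001 = 01011
  pos 10: 10110 XOR 11001 = 01111
Remainder (last 4 bits) = 1111. This is the CRC / FCS.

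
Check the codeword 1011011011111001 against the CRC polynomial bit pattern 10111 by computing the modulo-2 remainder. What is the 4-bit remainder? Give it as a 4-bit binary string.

0001

Modulo-2 division of 1011011011111001 by 10111:
  pos 0: 10110 XOR 10111 = 00001
  pos 4: 11101 XOR 10111 = 01010
  pos 5: 10101 XOR 10111 = 00010
  pos 8: 10111 XOR 10111 = 00000
Remainder = 0001 (nonzero — an error is detected).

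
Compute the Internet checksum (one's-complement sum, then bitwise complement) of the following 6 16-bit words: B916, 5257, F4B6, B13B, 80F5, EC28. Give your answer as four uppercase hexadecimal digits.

E180

One's-complement addition (fold any carry out of bit 15 back into bit 0):
  0xB916 + 0x5257 = 0x10B6D → wrap carry → 0x0B6E
  0x0B6E + 0xF4B6 = 0x10024 → wrap carry → 0x0025
  0x0025 + 0xB13B = 0x0B160
  0xB160 + 0x80F5 = 0x13255 → wrap carry → 0x3256
  0x3256 + 0xEC28 = 0x11E7E → wrap carry → 0x1E7F
One's-complement sum = 0x1E7F.
Checksum = ~0x1E7F & 0xFFFF = 0xE180.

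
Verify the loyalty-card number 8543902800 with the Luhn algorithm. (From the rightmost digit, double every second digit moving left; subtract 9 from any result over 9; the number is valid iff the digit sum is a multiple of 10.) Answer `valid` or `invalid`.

From the right, keep odd positions and double even positions (subtract 9 from any doubled value over 9):
  doubled (positions 2,4,...): 0 4 9 8 7 → sum 28
  kept (positions 1,3,...): 0 8 0 3 5 → sum 16
Total = 44.
44 mod 10 = 4, so the number is invalid.

invalid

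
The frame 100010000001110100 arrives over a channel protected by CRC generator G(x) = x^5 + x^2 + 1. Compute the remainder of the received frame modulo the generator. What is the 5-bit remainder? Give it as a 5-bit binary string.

Modulo-2 division of 100010000001110100 by 100101:
  pos 0: 100010 XOR 100101 = 000111
  pos 3: 111000 XOR 100101 = 011101
  pos 4: 111010 XOR 100101 = 011111
  pos 5: 111110 XOR 100101 = 011011
  pos 6: 110111 XOR 100101 = 010010
  pos 7: 100101 XOR 100101 = 000000
Remainder = 10100 (nonzero — an error is detected).

10100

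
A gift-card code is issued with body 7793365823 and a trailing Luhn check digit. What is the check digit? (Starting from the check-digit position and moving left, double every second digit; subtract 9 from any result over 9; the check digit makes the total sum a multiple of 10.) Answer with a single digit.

Partial digits right→left: 3 2 8 5 6 3 3 9 7 7
Double every second digit counting from the check-digit position (so the 1st, 3rd, 5th, ... of the partial from the right).
  doubled (with −9 where >9): 6 7 3 6 5 → sum 27
  kept as-is: 2 5 3 9 7 → sum 26
Total = 27 + 26 = 53.
Check digit = (10 − (53 mod 10)) mod 10 = 7.

7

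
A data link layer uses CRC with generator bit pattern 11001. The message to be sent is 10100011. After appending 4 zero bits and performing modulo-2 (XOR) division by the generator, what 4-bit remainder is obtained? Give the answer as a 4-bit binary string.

1010

Append 4 zeros: 101000110000. Divide by 11001 (XOR where the leading bit is 1):
  pos 0: 10100 XOR 11001 = 01101
  pos 1: 11010 XOR 11001 = 00011
  pos 4: 11110 XOR 11001 = 00111
  pos 6: 11100 XOR 11001 = 00101
Remainder (last 4 bits) = 1010. This is the CRC / FCS.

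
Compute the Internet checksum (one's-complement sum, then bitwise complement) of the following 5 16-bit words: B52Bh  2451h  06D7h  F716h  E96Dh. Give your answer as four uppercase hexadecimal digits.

One's-complement addition (fold any carry out of bit 15 back into bit 0):
  0xB52B + 0x2451 = 0x0D97C
  0xD97C + 0x06D7 = 0x0E053
  0xE053 + 0xF716 = 0x1D769 → wrap carry → 0xD76A
  0xD76A + 0xE96D = 0x1C0D7 → wrap carry → 0xC0D8
One's-complement sum = 0xC0D8.
Checksum = ~0xC0D8 & 0xFFFF = 0x3F27.

3F27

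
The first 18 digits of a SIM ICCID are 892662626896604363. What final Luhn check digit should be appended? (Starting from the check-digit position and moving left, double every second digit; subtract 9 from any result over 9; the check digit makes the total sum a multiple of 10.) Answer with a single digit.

5

Partial digits right→left: 3 6 3 4 0 6 6 9 8 6 2 6 2 6 6 2 9 8
Double every second digit counting from the check-digit position (so the 1st, 3rd, 5th, ... of the partial from the right).
  doubled (with −9 where >9): 6 6 0 3 7 4 4 3 9 → sum 42
  kept as-is: 6 4 6 9 6 6 6 2 8 → sum 53
Total = 42 + 53 = 95.
Check digit = (10 − (95 mod 10)) mod 10 = 5.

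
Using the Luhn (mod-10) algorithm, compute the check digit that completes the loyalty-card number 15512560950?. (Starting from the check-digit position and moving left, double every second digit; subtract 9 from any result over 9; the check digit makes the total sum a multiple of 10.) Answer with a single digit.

Partial digits right→left: 0 5 9 0 6 5 2 1 5 5 1
Double every second digit counting from the check-digit position (so the 1st, 3rd, 5th, ... of the partial from the right).
  doubled (with −9 where >9): 0 9 3 4 1 2 → sum 19
  kept as-is: 5 0 5 1 5 → sum 16
Total = 19 + 16 = 35.
Check digit = (10 − (35 mod 10)) mod 10 = 5.

5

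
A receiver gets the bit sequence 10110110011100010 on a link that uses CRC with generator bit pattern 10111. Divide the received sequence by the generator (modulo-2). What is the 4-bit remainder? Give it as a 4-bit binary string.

0111

Modulo-2 division of 10110110011100010 by 10111:
  pos 0: 10110 XOR 10111 = 00001
  pos 4: 11100 XOR 10111 = 01011
  pos 5: 10111 XOR 10111 = 00000
  pos 10: 11000 XOR 10111 = 01111
  pos 11: 11111 XOR 10111 = 01000
  pos 12: 10000 XOR 10111 = 00111
Remainder = 0111 (nonzero — an error is detected).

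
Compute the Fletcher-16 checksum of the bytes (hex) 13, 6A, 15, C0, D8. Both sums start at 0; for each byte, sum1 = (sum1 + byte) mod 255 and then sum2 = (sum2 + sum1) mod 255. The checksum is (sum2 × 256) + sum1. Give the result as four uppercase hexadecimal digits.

Running sums (mod 255):
  after byte 0 (13): sum1=19, sum2=19
  after byte 1 (6A): sum1=125, sum2=144
  after byte 2 (15): sum1=146, sum2=35
  after byte 3 (C0): sum1=83, sum2=118
  after byte 4 (D8): sum1=44, sum2=162
Checksum = sum2·256 + sum1 = 162·256 + 44 = 41516 = 0xA22C.

A22C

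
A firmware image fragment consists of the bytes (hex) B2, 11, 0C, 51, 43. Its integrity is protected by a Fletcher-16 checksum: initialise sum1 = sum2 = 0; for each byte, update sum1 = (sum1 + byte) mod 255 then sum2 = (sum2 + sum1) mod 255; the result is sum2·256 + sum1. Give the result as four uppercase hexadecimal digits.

Running sums (mod 255):
  after byte 0 (B2): sum1=178, sum2=178
  after byte 1 (11): sum1=195, sum2=118
  after byte 2 (0C): sum1=207, sum2=70
  after byte 3 (51): sum1=33, sum2=103
  after byte 4 (43): sum1=100, sum2=203
Checksum = sum2·256 + sum1 = 203·256 + 100 = 52068 = 0xCB64.

CB64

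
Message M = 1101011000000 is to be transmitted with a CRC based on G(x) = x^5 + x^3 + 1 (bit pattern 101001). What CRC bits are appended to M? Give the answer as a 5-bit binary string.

Append 5 zeros: 110101100000000000. Divide by 101001 (XOR where the leading bit is 1):
  pos 0: 110101 XOR 101001 = 011100
  pos 1: 111001 XOR 101001 = 010000
  pos 2: 100000 XOR 101001 = 001001
  pos 4: 100100 XOR 101001 = 001101
  pos 6: 110100 XOR 101001 = 011101
  pos 7: 111010 XOR 101001 = 010011
  pos 8: 100110 XOR 101001 = 001111
  pos 10: 111100 XOR 101001 = 010101
  pos 11: 101010 XOR 101001 = 000011
Remainder (last 5 bits) = 00110. This is the CRC / FCS.

00110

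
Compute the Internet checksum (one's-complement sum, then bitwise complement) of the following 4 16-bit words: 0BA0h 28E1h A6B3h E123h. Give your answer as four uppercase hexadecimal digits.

43A7

One's-complement addition (fold any carry out of bit 15 back into bit 0):
  0x0BA0 + 0x28E1 = 0x03481
  0x3481 + 0xA6B3 = 0x0DB34
  0xDB34 + 0xE123 = 0x1BC57 → wrap carry → 0xBC58
One's-complement sum = 0xBC58.
Checksum = ~0xBC58 & 0xFFFF = 0x43A7.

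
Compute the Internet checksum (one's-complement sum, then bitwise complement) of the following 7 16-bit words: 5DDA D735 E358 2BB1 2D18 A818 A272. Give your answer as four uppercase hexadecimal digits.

One's-complement addition (fold any carry out of bit 15 back into bit 0):
  0x5DDA + 0xD735 = 0x1350F → wrap carry → 0x3510
  0x3510 + 0xE358 = 0x11868 → wrap carry → 0x1869
  0x1869 + 0x2BB1 = 0x0441A
  0x441A + 0x2D18 = 0x07132
  0x7132 + 0xA818 = 0x1194A → wrap carry → 0x194B
  0x194B + 0xA272 = 0x0BBBD
One's-complement sum = 0xBBBD.
Checksum = ~0xBBBD & 0xFFFF = 0x4442.

4442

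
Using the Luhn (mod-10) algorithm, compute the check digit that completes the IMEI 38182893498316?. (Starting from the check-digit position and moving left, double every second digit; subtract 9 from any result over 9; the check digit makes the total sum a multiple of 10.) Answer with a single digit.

7

Partial digits right→left: 6 1 3 8 9 4 3 9 8 2 8 1 8 3
Double every second digit counting from the check-digit position (so the 1st, 3rd, 5th, ... of the partial from the right).
  doubled (with −9 where >9): 3 6 9 6 7 7 7 → sum 45
  kept as-is: 1 8 4 9 2 1 3 → sum 28
Total = 45 + 28 = 73.
Check digit = (10 − (73 mod 10)) mod 10 = 7.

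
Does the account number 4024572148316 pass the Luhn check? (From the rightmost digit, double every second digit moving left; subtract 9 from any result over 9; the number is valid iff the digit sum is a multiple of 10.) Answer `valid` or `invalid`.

valid

From the right, keep odd positions and double even positions (subtract 9 from any doubled value over 9):
  doubled (positions 2,4,...): 2 7 2 5 8 0 → sum 24
  kept (positions 1,3,...): 6 3 4 2 5 2 4 → sum 26
Total = 50.
50 mod 10 = 0, so the number is valid.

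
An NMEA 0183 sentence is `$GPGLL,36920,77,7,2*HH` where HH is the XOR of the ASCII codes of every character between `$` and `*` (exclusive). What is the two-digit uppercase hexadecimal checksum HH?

XOR the ASCII codes of the payload characters:
  'G' = 0x47 → acc = 0x47
  'P' = 0x50 → acc = 0x17
  'G' = 0x47 → acc = 0x50
  'L' = 0x4C → acc = 0x1C
  'L' = 0x4C → acc = 0x50
  ',' = 0x2C → acc = 0x7C
  '3' = 0x33 → acc = 0x4F
  '6' = 0x36 → acc = 0x79
  '9' = 0x39 → acc = 0x40
  '2' = 0x32 → acc = 0x72
  '0' = 0x30 → acc = 0x42
  ',' = 0x2C → acc = 0x6E
  '7' = 0x37 → acc = 0x59
  '7' = 0x37 → acc = 0x6E
  ',' = 0x2C → acc = 0x42
  '7' = 0x37 → acc = 0x75
  ',' = 0x2C → acc = 0x59
  '2' = 0x32 → acc = 0x6B
Checksum = 0x6B.

6B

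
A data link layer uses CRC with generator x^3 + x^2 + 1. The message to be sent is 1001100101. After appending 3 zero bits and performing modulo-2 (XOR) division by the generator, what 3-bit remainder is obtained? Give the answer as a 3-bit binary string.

011

Append 3 zeros: 1001100101000. Divide by 1101 (XOR where the leading bit is 1):
  pos 0: 1001 XOR 1101 = 0100
  pos 1: 1001 XOR 1101 = 0100
  pos 2: 1000 XOR 1101 = 0101
  pos 3: 1010 XOR 1101 = 0111
  pos 4: 1111 XOR 1101 = 0010
  pos 6: 1001 XOR 1101 = 0100
  pos 7: 1000 XOR 1101 = 0101
  pos 8: 1010 XOR 1101 = 0111
  pos 9: 1110 XOR 1101 = 0011
Remainder (last 3 bits) = 011. This is the CRC / FCS.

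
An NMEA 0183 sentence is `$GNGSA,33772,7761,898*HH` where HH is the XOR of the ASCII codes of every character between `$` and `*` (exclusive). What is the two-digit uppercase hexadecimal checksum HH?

XOR the ASCII codes of the payload characters:
  'G' = 0x47 → acc = 0x47
  'N' = 0x4E → acc = 0x09
  'G' = 0x47 → acc = 0x4E
  'S' = 0x53 → acc = 0x1D
  'A' = 0x41 → acc = 0x5C
  ',' = 0x2C → acc = 0x70
  '3' = 0x33 → acc = 0x43
  '3' = 0x33 → acc = 0x70
  '7' = 0x37 → acc = 0x47
  '7' = 0x37 → acc = 0x70
  '2' = 0x32 → acc = 0x42
  ',' = 0x2C → acc = 0x6E
  '7' = 0x37 → acc = 0x59
  '7' = 0x37 → acc = 0x6E
  '6' = 0x36 → acc = 0x58
  '1' = 0x31 → acc = 0x69
  ',' = 0x2C → acc = 0x45
  '8' = 0x38 → acc = 0x7D
  '9' = 0x39 → acc = 0x44
  '8' = 0x38 → acc = 0x7C
Checksum = 0x7C.

7C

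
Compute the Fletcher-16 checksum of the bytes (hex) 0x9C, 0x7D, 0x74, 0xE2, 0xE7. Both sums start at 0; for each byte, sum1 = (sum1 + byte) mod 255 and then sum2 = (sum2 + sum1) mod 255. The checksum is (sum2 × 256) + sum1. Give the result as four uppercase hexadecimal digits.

Running sums (mod 255):
  after byte 0 (0x9C): sum1=156, sum2=156
  after byte 1 (0x7D): sum1=26, sum2=182
  after byte 2 (0x74): sum1=142, sum2=69
  after byte 3 (0xE2): sum1=113, sum2=182
  after byte 4 (0xE7): sum1=89, sum2=16
Checksum = sum2·256 + sum1 = 16·256 + 89 = 4185 = 0x1059.

1059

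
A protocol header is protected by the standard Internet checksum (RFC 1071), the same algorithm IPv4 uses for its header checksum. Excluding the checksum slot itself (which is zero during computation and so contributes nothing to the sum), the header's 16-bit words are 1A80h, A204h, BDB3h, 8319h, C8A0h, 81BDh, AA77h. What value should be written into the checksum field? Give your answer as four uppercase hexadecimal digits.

0DD8

One's-complement addition (fold any carry out of bit 15 back into bit 0):
  0x1A80 + 0xA204 = 0x0BC84
  0xBC84 + 0xBDB3 = 0x17A37 → wrap carry → 0x7A38
  0x7A38 + 0x8319 = 0x0FD51
  0xFD51 + 0xC8A0 = 0x1C5F1 → wrap carry → 0xC5F2
  0xC5F2 + 0x81BD = 0x147AF → wrap carry → 0x47B0
  0x47B0 + 0xAA77 = 0x0F227
One's-complement sum = 0xF227.
Checksum = ~0xF227 & 0xFFFF = 0x0DD8.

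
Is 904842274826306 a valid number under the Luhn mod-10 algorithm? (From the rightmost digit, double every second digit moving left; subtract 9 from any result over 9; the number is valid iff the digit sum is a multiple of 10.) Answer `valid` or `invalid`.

From the right, keep odd positions and double even positions (subtract 9 from any doubled value over 9):
  doubled (positions 2,4,...): 0 3 7 5 4 7 0 → sum 26
  kept (positions 1,3,...): 6 3 2 4 2 4 4 9 → sum 34
Total = 60.
60 mod 10 = 0, so the number is valid.

valid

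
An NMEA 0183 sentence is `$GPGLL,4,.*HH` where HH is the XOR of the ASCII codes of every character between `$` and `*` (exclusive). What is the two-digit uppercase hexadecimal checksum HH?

XOR the ASCII codes of the payload characters:
  'G' = 0x47 → acc = 0x47
  'P' = 0x50 → acc = 0x17
  'G' = 0x47 → acc = 0x50
  'L' = 0x4C → acc = 0x1C
  'L' = 0x4C → acc = 0x50
  ',' = 0x2C → acc = 0x7C
  '4' = 0x34 → acc = 0x48
  ',' = 0x2C → acc = 0x64
  '.' = 0x2E → acc = 0x4A
Checksum = 0x4A.

4A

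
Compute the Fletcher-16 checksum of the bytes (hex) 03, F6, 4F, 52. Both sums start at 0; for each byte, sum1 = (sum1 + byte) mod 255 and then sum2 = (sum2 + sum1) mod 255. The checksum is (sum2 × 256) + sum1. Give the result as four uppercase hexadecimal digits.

Running sums (mod 255):
  after byte 0 (03): sum1=3, sum2=3
  after byte 1 (F6): sum1=249, sum2=252
  after byte 2 (4F): sum1=73, sum2=70
  after byte 3 (52): sum1=155, sum2=225
Checksum = sum2·256 + sum1 = 225·256 + 155 = 57755 = 0xE19B.

E19B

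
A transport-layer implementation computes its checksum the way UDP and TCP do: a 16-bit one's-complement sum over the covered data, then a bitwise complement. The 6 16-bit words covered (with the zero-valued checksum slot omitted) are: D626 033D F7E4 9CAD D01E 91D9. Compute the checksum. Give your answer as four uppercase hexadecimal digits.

3011

One's-complement addition (fold any carry out of bit 15 back into bit 0):
  0xD626 + 0x033D = 0x0D963
  0xD963 + 0xF7E4 = 0x1D147 → wrap carry → 0xD148
  0xD148 + 0x9CAD = 0x16DF5 → wrap carry → 0x6DF6
  0x6DF6 + 0xD01E = 0x13E14 → wrap carry → 0x3E15
  0x3E15 + 0x91D9 = 0x0CFEE
One's-complement sum = 0xCFEE.
Checksum = ~0xCFEE & 0xFFFF = 0x3011.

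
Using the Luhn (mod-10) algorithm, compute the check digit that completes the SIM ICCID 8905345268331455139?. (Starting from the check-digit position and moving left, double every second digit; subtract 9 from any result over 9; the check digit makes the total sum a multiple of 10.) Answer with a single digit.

0

Partial digits right→left: 9 3 1 5 5 4 1 3 3 8 6 2 5 4 3 5 0 9 8
Double every second digit counting from the check-digit position (so the 1st, 3rd, 5th, ... of the partial from the right).
  doubled (with −9 where >9): 9 2 1 2 6 3 1 6 0 7 → sum 37
  kept as-is: 3 5 4 3 8 2 4 5 9 → sum 43
Total = 37 + 43 = 80.
Check digit = (10 − (80 mod 10)) mod 10 = 0.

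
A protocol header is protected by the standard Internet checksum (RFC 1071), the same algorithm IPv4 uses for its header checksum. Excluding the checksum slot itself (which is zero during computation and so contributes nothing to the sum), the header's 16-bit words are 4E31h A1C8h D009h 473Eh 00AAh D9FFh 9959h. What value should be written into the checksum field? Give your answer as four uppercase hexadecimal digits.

One's-complement addition (fold any carry out of bit 15 back into bit 0):
  0x4E31 + 0xA1C8 = 0x0EFF9
  0xEFF9 + 0xD009 = 0x1C002 → wrap carry → 0xC003
  0xC003 + 0x473E = 0x10741 → wrap carry → 0x0742
  0x0742 + 0x00AA = 0x007EC
  0x07EC + 0xD9FF = 0x0E1EB
  0xE1EB + 0x9959 = 0x17B44 → wrap carry → 0x7B45
One's-complement sum = 0x7B45.
Checksum = ~0x7B45 & 0xFFFF = 0x84BA.

84BA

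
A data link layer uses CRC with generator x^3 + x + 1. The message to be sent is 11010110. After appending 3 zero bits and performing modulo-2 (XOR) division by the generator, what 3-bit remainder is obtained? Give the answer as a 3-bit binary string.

Append 3 zeros: 11010110000. Divide by 1011 (XOR where the leading bit is 1):
  pos 0: 1101 XOR 1011 = 0110
  pos 1: 1100 XOR 1011 = 0111
  pos 2: 1111 XOR 1011 = 0100
  pos 3: 1001 XOR 1011 = 0010
  pos 5: 1000 XOR 1011 = 0011
  pos 7: 1100 XOR 1011 = 0111
Remainder (last 3 bits) = 111. This is the CRC / FCS.

111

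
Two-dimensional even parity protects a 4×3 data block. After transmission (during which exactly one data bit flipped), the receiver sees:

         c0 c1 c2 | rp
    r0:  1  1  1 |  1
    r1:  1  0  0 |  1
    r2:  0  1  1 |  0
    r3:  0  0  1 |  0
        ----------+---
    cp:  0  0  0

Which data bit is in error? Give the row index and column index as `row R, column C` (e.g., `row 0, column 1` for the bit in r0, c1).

Recompute each row's even parity and compare to rp:
  r0: data parity 1, sent rp 1 → ok
  r1: data parity 1, sent rp 1 → ok
  r2: data parity 0, sent rp 0 → ok
  r3: data parity 1, sent rp 0 → mismatch
Recompute each column's even parity and compare to cp:
  c0: data parity 0, sent cp 0 → ok
  c1: data parity 0, sent cp 0 → ok
  c2: data parity 1, sent cp 0 → mismatch
Exactly one row (r3) and one column (c2) fail → the flipped bit is at their intersection.

row 3, column 2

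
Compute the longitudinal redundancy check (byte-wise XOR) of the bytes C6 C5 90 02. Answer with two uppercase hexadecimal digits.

91

XOR the bytes together:
  start with 0xC6
  0xC6 ⊕ 0xC5 = 0x03
  0x03 ⊕ 0x90 = 0x93
  0x93 ⊕ 0x02 = 0x91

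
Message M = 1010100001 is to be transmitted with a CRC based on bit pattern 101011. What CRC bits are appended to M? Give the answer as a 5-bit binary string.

Append 5 zeros: 101010000100000. Divide by 101011 (XOR where the leading bit is 1):
  pos 0: 101010 XOR 101011 = 000001
  pos 5: 100010 XOR 101011 = 001001
  pos 7: 100100 XOR 101011 = 001111
  pos 9: 111100 XOR 101011 = 010111
Remainder (last 5 bits) = 10111. This is the CRC / FCS.

10111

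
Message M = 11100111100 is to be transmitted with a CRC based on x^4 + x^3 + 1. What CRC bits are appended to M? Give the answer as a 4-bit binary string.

Append 4 zeros: 111001111000000. Divide by 11001 (XOR where the leading bit is 1):
  pos 0: 11100 XOR 11001 = 00101
  pos 2: 10111 XOR 11001 = 01110
  pos 3: 11101 XOR 11001 = 00100
  pos 5: 10010 XOR 11001 = 01011
  pos 6: 10110 XOR 11001 = 01111
  pos 7: 11110 XOR 11001 = 00111
  pos 9: 11100 XOR 11001 = 00101
Remainder (last 4 bits) = 1010. This is the CRC / FCS.

1010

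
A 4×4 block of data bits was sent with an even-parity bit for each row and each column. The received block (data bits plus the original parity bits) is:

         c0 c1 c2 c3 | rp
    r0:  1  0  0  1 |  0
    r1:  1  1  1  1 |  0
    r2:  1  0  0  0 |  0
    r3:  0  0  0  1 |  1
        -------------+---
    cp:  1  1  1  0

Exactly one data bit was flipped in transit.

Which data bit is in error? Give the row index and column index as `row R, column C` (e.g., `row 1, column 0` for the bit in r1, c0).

row 2, column 3

Recompute each row's even parity and compare to rp:
  r0: data parity 0, sent rp 0 → ok
  r1: data parity 0, sent rp 0 → ok
  r2: data parity 1, sent rp 0 → mismatch
  r3: data parity 1, sent rp 1 → ok
Recompute each column's even parity and compare to cp:
  c0: data parity 1, sent cp 1 → ok
  c1: data parity 1, sent cp 1 → ok
  c2: data parity 1, sent cp 1 → ok
  c3: data parity 1, sent cp 0 → mismatch
Exactly one row (r2) and one column (c3) fail → the flipped bit is at their intersection.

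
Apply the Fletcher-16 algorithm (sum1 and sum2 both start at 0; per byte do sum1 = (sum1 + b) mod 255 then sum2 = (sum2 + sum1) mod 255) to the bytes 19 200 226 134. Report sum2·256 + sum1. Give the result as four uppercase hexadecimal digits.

Running sums (mod 255):
  after byte 0 (19): sum1=19, sum2=19
  after byte 1 (200): sum1=219, sum2=238
  after byte 2 (226): sum1=190, sum2=173
  after byte 3 (134): sum1=69, sum2=242
Checksum = sum2·256 + sum1 = 242·256 + 69 = 62021 = 0xF245.

F245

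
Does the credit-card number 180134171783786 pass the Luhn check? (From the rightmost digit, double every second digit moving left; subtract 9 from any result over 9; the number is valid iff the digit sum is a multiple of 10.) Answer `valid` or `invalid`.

From the right, keep odd positions and double even positions (subtract 9 from any doubled value over 9):
  doubled (positions 2,4,...): 7 6 5 5 8 2 7 → sum 40
  kept (positions 1,3,...): 6 7 8 1 1 3 0 1 → sum 27
Total = 67.
67 mod 10 = 7, so the number is invalid.

invalid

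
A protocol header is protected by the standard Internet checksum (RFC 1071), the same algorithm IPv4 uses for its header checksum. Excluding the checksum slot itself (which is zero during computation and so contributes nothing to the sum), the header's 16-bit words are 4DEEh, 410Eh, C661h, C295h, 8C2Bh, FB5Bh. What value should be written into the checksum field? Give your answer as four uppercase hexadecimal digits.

6084

One's-complement addition (fold any carry out of bit 15 back into bit 0):
  0x4DEE + 0x410E = 0x08EFC
  0x8EFC + 0xC661 = 0x1555D → wrap carry → 0x555E
  0x555E + 0xC295 = 0x117F3 → wrap carry → 0x17F4
  0x17F4 + 0x8C2B = 0x0A41F
  0xA41F + 0xFB5B = 0x19F7A → wrap carry → 0x9F7B
One's-complement sum = 0x9F7B.
Checksum = ~0x9F7B & 0xFFFF = 0x6084.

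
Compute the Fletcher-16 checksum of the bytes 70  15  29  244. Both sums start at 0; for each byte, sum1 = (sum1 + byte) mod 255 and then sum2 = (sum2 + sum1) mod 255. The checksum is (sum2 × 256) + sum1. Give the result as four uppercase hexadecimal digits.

Running sums (mod 255):
  after byte 0 (70): sum1=70, sum2=70
  after byte 1 (15): sum1=85, sum2=155
  after byte 2 (29): sum1=114, sum2=14
  after byte 3 (244): sum1=103, sum2=117
Checksum = sum2·256 + sum1 = 117·256 + 103 = 30055 = 0x7567.

7567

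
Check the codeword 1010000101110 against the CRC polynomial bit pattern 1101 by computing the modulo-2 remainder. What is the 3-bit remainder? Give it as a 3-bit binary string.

110

Modulo-2 division of 1010000101110 by 1101:
  pos 0: 1010 XOR 1101 = 0111
  pos 1: 1110 XOR 1101 = 0011
  pos 3: 1100 XOR 1101 = 0001
  pos 6: 1101 XOR 1101 = 0000
Remainder = 110 (nonzero — an error is detected).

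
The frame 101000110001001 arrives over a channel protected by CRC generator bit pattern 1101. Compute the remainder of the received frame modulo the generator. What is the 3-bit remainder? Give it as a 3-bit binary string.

Modulo-2 division of 101000110001001 by 1101:
  pos 0: 1010 XOR 1101 = 0111
  pos 1: 1110 XOR 1101 = 0011
  pos 3: 1101 XOR 1101 = 0000
  pos 7: 1000 XOR 1101 = 0101
  pos 8: 1011 XOR 1101 = 0110
  pos 9: 1100 XOR 1101 = 0001
Remainder = 101 (nonzero — an error is detected).

101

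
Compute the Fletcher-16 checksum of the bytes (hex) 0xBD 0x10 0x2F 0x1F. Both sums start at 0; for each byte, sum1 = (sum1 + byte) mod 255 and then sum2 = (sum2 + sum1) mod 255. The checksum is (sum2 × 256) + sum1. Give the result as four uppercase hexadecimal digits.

Running sums (mod 255):
  after byte 0 (0xBD): sum1=189, sum2=189
  after byte 1 (0x10): sum1=205, sum2=139
  after byte 2 (0x2F): sum1=252, sum2=136
  after byte 3 (0x1F): sum1=28, sum2=164
Checksum = sum2·256 + sum1 = 164·256 + 28 = 42012 = 0xA41C.

A41C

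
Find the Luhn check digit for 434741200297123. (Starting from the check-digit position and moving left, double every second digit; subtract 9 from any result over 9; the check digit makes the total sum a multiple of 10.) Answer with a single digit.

Partial digits right→left: 3 2 1 7 9 2 0 0 2 1 4 7 4 3 4
Double every second digit counting from the check-digit position (so the 1st, 3rd, 5th, ... of the partial from the right).
  doubled (with −9 where >9): 6 2 9 0 4 8 8 8 → sum 45
  kept as-is: 2 7 2 0 1 7 3 → sum 22
Total = 45 + 22 = 67.
Check digit = (10 − (67 mod 10)) mod 10 = 3.

3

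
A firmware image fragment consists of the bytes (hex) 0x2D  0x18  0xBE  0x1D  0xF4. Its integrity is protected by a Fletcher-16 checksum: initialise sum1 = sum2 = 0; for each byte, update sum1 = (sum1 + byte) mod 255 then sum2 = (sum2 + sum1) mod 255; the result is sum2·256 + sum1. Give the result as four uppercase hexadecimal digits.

AD16

Running sums (mod 255):
  after byte 0 (0x2D): sum1=45, sum2=45
  after byte 1 (0x18): sum1=69, sum2=114
  after byte 2 (0xBE): sum1=4, sum2=118
  after byte 3 (0x1D): sum1=33, sum2=151
  after byte 4 (0xF4): sum1=22, sum2=173
Checksum = sum2·256 + sum1 = 173·256 + 22 = 44310 = 0xAD16.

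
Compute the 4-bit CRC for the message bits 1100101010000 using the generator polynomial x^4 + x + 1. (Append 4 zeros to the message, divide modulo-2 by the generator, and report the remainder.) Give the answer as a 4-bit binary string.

1110

Append 4 zeros: 11001010100000000. Divide by 10011 (XOR where the leading bit is 1):
  pos 0: 11001 XOR 10011 = 01010
  pos 1: 10100 XOR 10011 = 00111
  pos 3: 11110 XOR 10011 = 01101
  pos 4: 11011 XOR 10011 = 01000
  pos 5: 10000 XOR 10011 = 00011
  pos 8: 11000 XOR 10011 = 01011
  pos 9: 10110 XOR 10011 = 00101
  pos 11: 10100 XOR 10011 = 00111
Remainder (last 4 bits) = 1110. This is the CRC / FCS.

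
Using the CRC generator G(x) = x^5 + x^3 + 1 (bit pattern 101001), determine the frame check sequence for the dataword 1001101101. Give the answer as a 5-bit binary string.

Append 5 zeros: 100110110100000. Divide by 101001 (XOR where the leading bit is 1):
  pos 0: 100110 XOR 101001 = 001111
  pos 2: 111111 XOR 101001 = 010110
  pos 3: 101100 XOR 101001 = 000101
  pos 6: 101100 XOR 101001 = 000101
  pos 9: 101000 XOR 101001 = 000001
Remainder (last 5 bits) = 00001. This is the CRC / FCS.

00001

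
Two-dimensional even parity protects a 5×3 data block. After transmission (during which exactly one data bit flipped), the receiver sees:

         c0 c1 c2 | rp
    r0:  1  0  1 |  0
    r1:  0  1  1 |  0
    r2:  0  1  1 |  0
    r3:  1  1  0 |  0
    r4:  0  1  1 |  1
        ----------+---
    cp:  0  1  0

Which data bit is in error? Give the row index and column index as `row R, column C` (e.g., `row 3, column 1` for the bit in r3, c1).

Recompute each row's even parity and compare to rp:
  r0: data parity 0, sent rp 0 → ok
  r1: data parity 0, sent rp 0 → ok
  r2: data parity 0, sent rp 0 → ok
  r3: data parity 0, sent rp 0 → ok
  r4: data parity 0, sent rp 1 → mismatch
Recompute each column's even parity and compare to cp:
  c0: data parity 0, sent cp 0 → ok
  c1: data parity 0, sent cp 1 → mismatch
  c2: data parity 0, sent cp 0 → ok
Exactly one row (r4) and one column (c1) fail → the flipped bit is at their intersection.

row 4, column 1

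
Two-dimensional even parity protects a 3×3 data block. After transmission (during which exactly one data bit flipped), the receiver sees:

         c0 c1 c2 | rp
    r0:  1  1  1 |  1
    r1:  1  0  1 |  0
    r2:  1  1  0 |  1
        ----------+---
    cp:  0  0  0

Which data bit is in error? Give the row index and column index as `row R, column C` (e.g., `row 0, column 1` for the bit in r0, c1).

Recompute each row's even parity and compare to rp:
  r0: data parity 1, sent rp 1 → ok
  r1: data parity 0, sent rp 0 → ok
  r2: data parity 0, sent rp 1 → mismatch
Recompute each column's even parity and compare to cp:
  c0: data parity 1, sent cp 0 → mismatch
  c1: data parity 0, sent cp 0 → ok
  c2: data parity 0, sent cp 0 → ok
Exactly one row (r2) and one column (c0) fail → the flipped bit is at their intersection.

row 2, column 0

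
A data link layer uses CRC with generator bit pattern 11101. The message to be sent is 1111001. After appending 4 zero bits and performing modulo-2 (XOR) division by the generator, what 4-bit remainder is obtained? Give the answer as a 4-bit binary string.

0010

Append 4 zeros: 11110010000. Divide by 11101 (XOR where the leading bit is 1):
  pos 0: 11110 XOR 11101 = 00011
  pos 3: 11010 XOR 11101 = 00111
  pos 5: 11100 XOR 11101 = 00001
Remainder (last 4 bits) = 0010. This is the CRC / FCS.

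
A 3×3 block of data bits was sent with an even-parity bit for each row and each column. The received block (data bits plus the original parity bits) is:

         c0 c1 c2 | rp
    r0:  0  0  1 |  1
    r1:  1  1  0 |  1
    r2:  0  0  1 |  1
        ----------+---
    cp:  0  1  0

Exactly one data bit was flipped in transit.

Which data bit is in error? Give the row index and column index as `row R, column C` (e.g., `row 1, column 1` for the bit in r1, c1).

row 1, column 0

Recompute each row's even parity and compare to rp:
  r0: data parity 1, sent rp 1 → ok
  r1: data parity 0, sent rp 1 → mismatch
  r2: data parity 1, sent rp 1 → ok
Recompute each column's even parity and compare to cp:
  c0: data parity 1, sent cp 0 → mismatch
  c1: data parity 1, sent cp 1 → ok
  c2: data parity 0, sent cp 0 → ok
Exactly one row (r1) and one column (c0) fail → the flipped bit is at their intersection.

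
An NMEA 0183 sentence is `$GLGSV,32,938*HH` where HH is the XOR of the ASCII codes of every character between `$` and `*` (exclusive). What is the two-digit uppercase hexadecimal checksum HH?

XOR the ASCII codes of the payload characters:
  'G' = 0x47 → acc = 0x47
  'L' = 0x4C → acc = 0x0B
  'G' = 0x47 → acc = 0x4C
  'S' = 0x53 → acc = 0x1F
  'V' = 0x56 → acc = 0x49
  ',' = 0x2C → acc = 0x65
  '3' = 0x33 → acc = 0x56
  '2' = 0x32 → acc = 0x64
  ',' = 0x2C → acc = 0x48
  '9' = 0x39 → acc = 0x71
  '3' = 0x33 → acc = 0x42
  '8' = 0x38 → acc = 0x7A
Checksum = 0x7A.

7A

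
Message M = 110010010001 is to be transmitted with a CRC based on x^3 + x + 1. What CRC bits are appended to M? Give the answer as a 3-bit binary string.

Append 3 zeros: 110010010001000. Divide by 1011 (XOR where the leading bit is 1):
  pos 0: 1100 XOR 1011 = 0111
  pos 1: 1111 XOR 1011 = 0100
  pos 2: 1000 XOR 1011 = 0011
  pos 4: 1101 XOR 1011 = 0110
  pos 5: 1100 XOR 1011 = 0111
  pos 6: 1110 XOR 1011 = 0101
  pos 7: 1010 XOR 1011 = 0001
  pos 10: 1100 XOR 1011 = 0111
  pos 11: 1110 XOR 1011 = 0101
Remainder (last 3 bits) = 101. This is the CRC / FCS.

101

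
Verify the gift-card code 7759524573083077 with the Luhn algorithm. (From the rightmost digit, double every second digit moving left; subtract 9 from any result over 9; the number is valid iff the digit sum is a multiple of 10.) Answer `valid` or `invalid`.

From the right, keep odd positions and double even positions (subtract 9 from any doubled value over 9):
  doubled (positions 2,4,...): 5 6 0 5 8 1 1 5 → sum 31
  kept (positions 1,3,...): 7 0 8 3 5 2 9 7 → sum 41
Total = 72.
72 mod 10 = 2, so the number is invalid.

invalid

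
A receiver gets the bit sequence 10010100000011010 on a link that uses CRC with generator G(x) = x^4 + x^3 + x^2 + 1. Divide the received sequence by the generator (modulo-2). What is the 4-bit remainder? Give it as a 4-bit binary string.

Modulo-2 division of 10010100000011010 by 11101:
  pos 0: 10010 XOR 11101 = 01111
  pos 1: 11111 XOR 11101 = 00010
  pos 4: 10000 XOR 11101 = 01101
  pos 5: 11010 XOR 11101 = 00111
  pos 7: 11100 XOR 11101 = 00001
  pos 11: 11101 XOR 11101 = 00000
Remainder = 0000 (zero — the frame passes the CRC check).

0000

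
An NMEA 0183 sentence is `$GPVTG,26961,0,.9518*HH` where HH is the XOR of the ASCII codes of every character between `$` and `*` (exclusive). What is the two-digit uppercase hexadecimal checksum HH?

5F

XOR the ASCII codes of the payload characters:
  'G' = 0x47 → acc = 0x47
  'P' = 0x50 → acc = 0x17
  'V' = 0x56 → acc = 0x41
  'T' = 0x54 → acc = 0x15
  'G' = 0x47 → acc = 0x52
  ',' = 0x2C → acc = 0x7E
  '2' = 0x32 → acc = 0x4C
  '6' = 0x36 → acc = 0x7A
  '9' = 0x39 → acc = 0x43
  '6' = 0x36 → acc = 0x75
  '1' = 0x31 → acc = 0x44
  ',' = 0x2C → acc = 0x68
  '0' = 0x30 → acc = 0x58
  ',' = 0x2C → acc = 0x74
  '.' = 0x2E → acc = 0x5A
  '9' = 0x39 → acc = 0x63
  '5' = 0x35 → acc = 0x56
  '1' = 0x31 → acc = 0x67
  '8' = 0x38 → acc = 0x5F
Checksum = 0x5F.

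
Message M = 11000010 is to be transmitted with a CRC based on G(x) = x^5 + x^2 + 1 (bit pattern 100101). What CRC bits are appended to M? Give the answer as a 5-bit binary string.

Append 5 zeros: 1100001000000. Divide by 100101 (XOR where the leading bit is 1):
  pos 0: 110000 XOR 100101 = 010101
  pos 1: 101011 XOR 100101 = 001110
  pos 3: 111000 XOR 100101 = 011101
  pos 4: 111010 XOR 100101 = 011111
  pos 5: 111110 XOR 100101 = 011011
  pos 6: 110110 XOR 100101 = 010011
  pos 7: 100110 XOR 100101 = 000011
Remainder (last 5 bits) = 00011. This is the CRC / FCS.

00011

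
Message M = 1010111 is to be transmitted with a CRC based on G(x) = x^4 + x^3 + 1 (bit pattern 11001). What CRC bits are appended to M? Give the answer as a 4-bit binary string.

Append 4 zeros: 10101110000. Divide by 11001 (XOR where the leading bit is 1):
  pos 0: 10101 XOR 11001 = 01100
  pos 1: 11001 XOR 11001 = 00000
  pos 6: 10000 XOR 11001 = 01001
Remainder (last 4 bits) = 1001. This is the CRC / FCS.

1001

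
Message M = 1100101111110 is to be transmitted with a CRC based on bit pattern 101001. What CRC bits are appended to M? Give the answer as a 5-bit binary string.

00101

Append 5 zeros: 110010111111000000. Divide by 101001 (XOR where the leading bit is 1):
  pos 0: 110010 XOR 101001 = 011011
  pos 1: 110111 XOR 101001 = 011110
  pos 2: 111101 XOR 101001 = 010100
  pos 3: 101001 XOR 101001 = 000000
  pos 9: 111000 XOR 101001 = 010001
  pos 10: 100010 XOR 101001 = 001011
  pos 12: 101100 XOR 101001 = 000101
Remainder (last 5 bits) = 00101. This is the CRC / FCS.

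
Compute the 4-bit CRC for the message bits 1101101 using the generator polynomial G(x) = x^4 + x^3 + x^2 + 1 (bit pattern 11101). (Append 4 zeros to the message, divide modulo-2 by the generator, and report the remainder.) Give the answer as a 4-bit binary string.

1110

Append 4 zeros: 11011010000. Divide by 11101 (XOR where the leading bit is 1):
  pos 0: 11011 XOR 11101 = 00110
  pos 2: 11001 XOR 11101 = 00100
  pos 4: 10000 XOR 11101 = 01101
  pos 5: 11010 XOR 11101 = 00111
Remainder (last 4 bits) = 1110. This is the CRC / FCS.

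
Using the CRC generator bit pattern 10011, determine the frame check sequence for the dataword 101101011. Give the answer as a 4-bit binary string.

1100

Append 4 zeros: 1011010110000. Divide by 10011 (XOR where the leading bit is 1):
  pos 0: 10110 XOR 10011 = 00101
  pos 2: 10110 XOR 10011 = 00101
  pos 4: 10111 XOR 10011 = 00100
  pos 6: 10000 XOR 10011 = 00011
Remainder (last 4 bits) = 1100. This is the CRC / FCS.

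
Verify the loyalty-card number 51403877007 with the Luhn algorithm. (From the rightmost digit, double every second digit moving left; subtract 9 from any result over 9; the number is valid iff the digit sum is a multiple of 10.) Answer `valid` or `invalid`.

valid

From the right, keep odd positions and double even positions (subtract 9 from any doubled value over 9):
  doubled (positions 2,4,...): 0 5 7 0 2 → sum 14
  kept (positions 1,3,...): 7 0 7 3 4 5 → sum 26
Total = 40.
40 mod 10 = 0, so the number is valid.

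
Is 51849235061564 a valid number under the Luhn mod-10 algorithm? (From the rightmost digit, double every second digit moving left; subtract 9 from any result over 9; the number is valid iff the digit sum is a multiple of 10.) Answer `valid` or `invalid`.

invalid

From the right, keep odd positions and double even positions (subtract 9 from any doubled value over 9):
  doubled (positions 2,4,...): 3 2 0 6 9 7 1 → sum 28
  kept (positions 1,3,...): 4 5 6 5 2 4 1 → sum 27
Total = 55.
55 mod 10 = 5, so the number is invalid.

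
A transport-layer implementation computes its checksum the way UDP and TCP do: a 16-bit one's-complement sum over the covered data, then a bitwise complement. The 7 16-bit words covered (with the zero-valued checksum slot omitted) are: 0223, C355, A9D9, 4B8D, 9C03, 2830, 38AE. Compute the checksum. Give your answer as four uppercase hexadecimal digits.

One's-complement addition (fold any carry out of bit 15 back into bit 0):
  0x0223 + 0xC355 = 0x0C578
  0xC578 + 0xA9D9 = 0x16F51 → wrap carry → 0x6F52
  0x6F52 + 0x4B8D = 0x0BADF
  0xBADF + 0x9C03 = 0x156E2 → wrap carry → 0x56E3
  0x56E3 + 0x2830 = 0x07F13
  0x7F13 + 0x38AE = 0x0B7C1
One's-complement sum = 0xB7C1.
Checksum = ~0xB7C1 & 0xFFFF = 0x483E.

483E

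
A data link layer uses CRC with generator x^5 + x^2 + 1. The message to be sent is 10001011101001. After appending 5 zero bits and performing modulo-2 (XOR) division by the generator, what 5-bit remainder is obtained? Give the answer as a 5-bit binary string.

Append 5 zeros: 1000101110100100000. Divide by 100101 (XOR where the leading bit is 1):
  pos 0: 100010 XOR 100101 = 000111
  pos 3: 111111 XOR 100101 = 011010
  pos 4: 110100 XOR 100101 = 010001
  pos 5: 100011 XOR 100101 = 000110
  pos 8: 110001 XOR 100101 = 010100
  pos 9: 101000 XOR 100101 = 001101
  pos 11: 110100 XOR 100101 = 010001
  pos 12: 100010 XOR 100101 = 000111
Remainder (last 5 bits) = 01110. This is the CRC / FCS.

01110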